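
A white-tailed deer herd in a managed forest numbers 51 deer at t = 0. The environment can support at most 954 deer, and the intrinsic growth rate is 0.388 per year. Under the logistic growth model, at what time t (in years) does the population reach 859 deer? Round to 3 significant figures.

A = (K − N₀)/N₀ = (954 − 51)/51 = 17.706.
Solve 954/(1 + 17.706·e^(−0.388t)) = 859: 1 + 17.706·e^(−0.388t) = 1.1106, so e^(−0.388t) = 0.00624616.
−0.388·t = ln(0.00624616) = -5.0758, so t = 5.0758/0.388 = 13.082.

13.1 years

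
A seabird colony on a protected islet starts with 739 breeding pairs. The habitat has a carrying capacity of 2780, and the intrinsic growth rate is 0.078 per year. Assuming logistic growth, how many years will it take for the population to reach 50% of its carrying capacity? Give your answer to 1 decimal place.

13.0 years

A = (K − N₀)/N₀ = (2780 − 739)/739 = 2.7618.
Solve 2780/(1 + 2.7618·e^(−0.078t)) = 1390: 1 + 2.7618·e^(−0.078t) = 2, so e^(−0.078t) = 0.362077.
−0.078·t = ln(0.362077) = -1.0159, so t = 1.0159/0.078 = 13.024.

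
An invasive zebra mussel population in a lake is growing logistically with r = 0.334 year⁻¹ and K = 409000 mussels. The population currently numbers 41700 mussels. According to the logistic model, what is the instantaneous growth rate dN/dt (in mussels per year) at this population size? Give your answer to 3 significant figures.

dN/dt = rN(1 − N/K) = 0.334 × 41700 × (1 − 41700/409000).
1 − 41700/409000 = 0.89804; dN/dt = 0.334 × 41700 × 0.89804 = 12508.

12500 mussels per year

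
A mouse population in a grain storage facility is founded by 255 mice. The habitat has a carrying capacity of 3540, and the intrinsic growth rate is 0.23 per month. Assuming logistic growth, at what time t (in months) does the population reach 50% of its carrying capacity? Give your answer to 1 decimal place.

A = (K − N₀)/N₀ = (3540 − 255)/255 = 12.882.
Solve 3540/(1 + 12.882·e^(−0.23t)) = 1770: 1 + 12.882·e^(−0.23t) = 2, so e^(−0.23t) = 0.0776256.
−0.23·t = ln(0.0776256) = -2.5559, so t = 2.5559/0.23 = 11.112.

11.1 months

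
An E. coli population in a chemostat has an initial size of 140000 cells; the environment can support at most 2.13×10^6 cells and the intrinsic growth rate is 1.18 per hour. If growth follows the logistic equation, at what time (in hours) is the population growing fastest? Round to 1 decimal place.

2.2 hours

Logistic growth is fastest at N = K/2 = 1.065×10^6.
A = (K − N₀)/N₀ = 14.214. Set K/(1 + A·e^(−rt)) = K/2 → A·e^(−rt) = 1.
e^(−1.18t) = 1/14.214 = 0.0703518, so t = ln(14.214)/1.18 = 2.6542/1.18 = 2.2494.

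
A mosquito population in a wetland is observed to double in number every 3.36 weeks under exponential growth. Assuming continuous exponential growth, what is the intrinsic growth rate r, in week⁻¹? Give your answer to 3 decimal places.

0.206 per week

r = ln(2)/t_d = 0.6931/3.36 = 0.20629.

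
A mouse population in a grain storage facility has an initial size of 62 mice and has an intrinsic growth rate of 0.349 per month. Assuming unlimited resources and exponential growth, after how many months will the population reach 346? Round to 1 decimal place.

4.9 months

Set N₀·e^(rt) = 346: e^(0.349·t) = 346/62 = 5.5806.
0.349·t = ln(5.5806) = 1.7193, so t = 1.7193/0.349 = 4.9264.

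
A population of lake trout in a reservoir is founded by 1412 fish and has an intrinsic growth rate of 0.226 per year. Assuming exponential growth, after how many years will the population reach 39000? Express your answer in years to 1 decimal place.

Set N₀·e^(rt) = 39000: e^(0.226·t) = 39000/1412 = 27.62.
0.226·t = ln(27.62) = 3.3186, so t = 3.3186/0.226 = 14.684.

14.7 years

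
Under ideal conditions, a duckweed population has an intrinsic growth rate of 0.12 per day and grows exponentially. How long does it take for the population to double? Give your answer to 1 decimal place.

5.8 days

Doubling time t_d = ln(2)/r = 0.6931/0.12 = 5.7762.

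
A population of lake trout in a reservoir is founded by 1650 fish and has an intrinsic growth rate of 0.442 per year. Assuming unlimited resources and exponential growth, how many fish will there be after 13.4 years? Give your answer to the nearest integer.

N(t) = N₀·e^(rt) = 1650 × e^(0.442×13.4) = 1650 × e^5.923.
e^5.923 ≈ 373.46, so N ≈ 1650 × 373.46 = 616202.

616202 fish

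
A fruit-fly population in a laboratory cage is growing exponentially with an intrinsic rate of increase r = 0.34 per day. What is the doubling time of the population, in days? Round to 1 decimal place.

2.0 days

Doubling time t_d = ln(2)/r = 0.6931/0.34 = 2.0387.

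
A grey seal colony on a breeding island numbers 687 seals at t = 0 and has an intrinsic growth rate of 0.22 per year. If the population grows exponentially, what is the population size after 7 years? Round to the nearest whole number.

N(t) = N₀·e^(rt) = 687 × e^(0.22×7) = 687 × e^1.54.
e^1.54 ≈ 4.6646, so N ≈ 687 × 4.6646 = 3204.57.

3205 seals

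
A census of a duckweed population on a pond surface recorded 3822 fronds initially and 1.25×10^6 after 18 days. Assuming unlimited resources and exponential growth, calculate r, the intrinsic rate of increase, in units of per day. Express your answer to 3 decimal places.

From N(t) = N₀·e^(rt): e^(r·18) = 1.25×10^6/3822 = 327.05.
r·18 = ln(327.05) = 5.7901, so r = 5.7901/18 = 0.32167.

0.322 per day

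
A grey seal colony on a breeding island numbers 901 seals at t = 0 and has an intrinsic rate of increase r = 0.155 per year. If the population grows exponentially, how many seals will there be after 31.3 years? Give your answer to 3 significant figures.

N(t) = N₀·e^(rt) = 901 × e^(0.155×31.3) = 901 × e^4.851.
e^4.851 ≈ 127.93, so N ≈ 901 × 127.93 = 115267.

115000 seals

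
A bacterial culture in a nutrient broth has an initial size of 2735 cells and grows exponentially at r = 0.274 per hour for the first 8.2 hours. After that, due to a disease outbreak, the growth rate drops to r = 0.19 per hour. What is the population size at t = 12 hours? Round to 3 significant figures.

53200 cells

Phase 1: N(8.2) = 2735·e^(0.274×8.2) = 2735·e^2.247 = 25866.1.
Phase 2 runs for 12 − 8.2 = 3.8 hours at r = 0.19.
N(12) = 25866.1·e^(0.19×3.8) = 25866.1·e^0.722 = 53246.5.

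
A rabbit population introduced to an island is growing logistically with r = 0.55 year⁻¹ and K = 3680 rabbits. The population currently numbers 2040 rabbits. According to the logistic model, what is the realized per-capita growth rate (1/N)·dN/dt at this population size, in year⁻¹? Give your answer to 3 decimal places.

0.245 per year

(1/N)·dN/dt = r(1 − N/K) = 0.55 × (1 − 2040/3680).
= 0.55 × 0.44565 = 0.24511.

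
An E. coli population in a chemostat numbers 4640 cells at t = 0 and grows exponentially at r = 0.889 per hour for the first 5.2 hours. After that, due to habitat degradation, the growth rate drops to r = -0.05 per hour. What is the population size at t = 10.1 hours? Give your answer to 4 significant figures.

369600 cells

Phase 1: N(5.2) = 4640·e^(0.889×5.2) = 4640·e^4.623 = 472253.
Phase 2 runs for 10.1 − 5.2 = 4.9 hours at r = -0.05.
N(10.1) = 472253·e^(-0.05×4.9) = 472253·e^-0.245 = 369634.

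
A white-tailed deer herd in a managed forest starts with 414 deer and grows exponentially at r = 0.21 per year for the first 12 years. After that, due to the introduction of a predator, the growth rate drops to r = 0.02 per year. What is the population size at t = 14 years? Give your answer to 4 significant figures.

5355 deer

Phase 1: N(12) = 414·e^(0.21×12) = 414·e^2.52 = 5145.44.
Phase 2 runs for 14 − 12 = 2 years at r = 0.02.
N(14) = 5145.44·e^(0.02×2) = 5145.44·e^0.04 = 5355.43.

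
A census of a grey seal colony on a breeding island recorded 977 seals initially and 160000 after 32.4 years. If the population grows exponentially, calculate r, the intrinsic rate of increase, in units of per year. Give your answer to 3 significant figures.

From N(t) = N₀·e^(rt): e^(r·32.4) = 160000/977 = 163.77.
r·32.4 = ln(163.77) = 5.0984, so r = 5.0984/32.4 = 0.15736.

0.157 per year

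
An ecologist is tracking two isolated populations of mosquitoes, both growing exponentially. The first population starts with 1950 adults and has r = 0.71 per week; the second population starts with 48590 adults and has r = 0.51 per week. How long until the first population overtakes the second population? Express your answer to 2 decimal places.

Set 1950·e^(0.71t) = 48590·e^(0.51t).
e^((0.71 − 0.51)t) = 48590/1950 → e^(0.2·t) = 24.918.
0.2·t = ln(24.918) = 3.2156, so t = 3.2156/0.2 = 16.078.

16.08 weeks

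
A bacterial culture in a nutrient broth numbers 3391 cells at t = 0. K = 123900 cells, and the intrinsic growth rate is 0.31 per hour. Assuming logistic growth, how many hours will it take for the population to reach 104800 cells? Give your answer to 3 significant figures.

17.0 hours

A = (K − N₀)/N₀ = (123900 − 3391)/3391 = 35.538.
Solve 123900/(1 + 35.538·e^(−0.31t)) = 104800: 1 + 35.538·e^(−0.31t) = 1.1823, so e^(−0.31t) = 0.00512838.
−0.31·t = ln(0.00512838) = -5.273, so t = 5.273/0.31 = 17.01.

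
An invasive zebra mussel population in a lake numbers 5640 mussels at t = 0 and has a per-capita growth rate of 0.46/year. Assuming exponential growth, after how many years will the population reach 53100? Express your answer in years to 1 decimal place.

Set N₀·e^(rt) = 53100: e^(0.46·t) = 53100/5640 = 9.4149.
0.46·t = ln(9.4149) = 2.2423, so t = 2.2423/0.46 = 4.8745.

4.9 years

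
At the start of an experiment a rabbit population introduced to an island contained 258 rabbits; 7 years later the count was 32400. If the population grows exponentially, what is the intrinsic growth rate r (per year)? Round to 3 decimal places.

From N(t) = N₀·e^(rt): e^(r·7) = 32400/258 = 125.58.
r·7 = ln(125.58) = 4.833, so r = 4.833/7 = 0.69042.

0.690 per year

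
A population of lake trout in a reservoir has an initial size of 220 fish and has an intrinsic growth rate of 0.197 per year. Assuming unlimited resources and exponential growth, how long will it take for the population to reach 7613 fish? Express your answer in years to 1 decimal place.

18.0 years

Set N₀·e^(rt) = 7613: e^(0.197·t) = 7613/220 = 34.605.
0.197·t = ln(34.605) = 3.544, so t = 3.544/0.197 = 17.99.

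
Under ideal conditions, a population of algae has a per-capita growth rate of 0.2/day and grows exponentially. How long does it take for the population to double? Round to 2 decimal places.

3.47 days

Doubling time t_d = ln(2)/r = 0.6931/0.2 = 3.4657.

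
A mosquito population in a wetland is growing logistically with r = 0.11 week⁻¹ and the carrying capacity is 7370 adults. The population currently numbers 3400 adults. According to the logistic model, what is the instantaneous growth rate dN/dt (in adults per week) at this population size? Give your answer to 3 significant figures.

201 adults per week

dN/dt = rN(1 − N/K) = 0.11 × 3400 × (1 − 3400/7370).
1 − 3400/7370 = 0.53867; dN/dt = 0.11 × 3400 × 0.53867 = 201.46.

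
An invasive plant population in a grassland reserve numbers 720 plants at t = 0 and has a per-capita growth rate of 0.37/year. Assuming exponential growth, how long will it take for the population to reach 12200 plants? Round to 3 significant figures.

Set N₀·e^(rt) = 12200: e^(0.37·t) = 12200/720 = 16.944.
0.37·t = ln(16.944) = 2.8299, so t = 2.8299/0.37 = 7.6485.

7.65 years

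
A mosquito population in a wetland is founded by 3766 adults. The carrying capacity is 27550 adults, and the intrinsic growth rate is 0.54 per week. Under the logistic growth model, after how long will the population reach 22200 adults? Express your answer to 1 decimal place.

A = (K − N₀)/N₀ = (27550 − 3766)/3766 = 6.3155.
Solve 27550/(1 + 6.3155·e^(−0.54t)) = 22200: 1 + 6.3155·e^(−0.54t) = 1.241, so e^(−0.54t) = 0.0381589.
−0.54·t = ln(0.0381589) = -3.266, so t = 3.266/0.54 = 6.0481.

6.0 weeks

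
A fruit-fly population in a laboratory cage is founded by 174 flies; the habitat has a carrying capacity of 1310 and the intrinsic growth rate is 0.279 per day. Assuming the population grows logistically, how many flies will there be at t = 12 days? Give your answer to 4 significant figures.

A = (K − N₀)/N₀ = (1310 − 174)/174 = 6.5287.
N(t) = K/(1 + A·e^(−rt)) = 1310/(1 + 6.5287×e^(−0.279×12)).
e^(−3.348) = 0.035155; denominator = 1 + 6.5287×0.035155 = 1.2295.
N = 1310/1.2295 = 1065.46.

1065 flies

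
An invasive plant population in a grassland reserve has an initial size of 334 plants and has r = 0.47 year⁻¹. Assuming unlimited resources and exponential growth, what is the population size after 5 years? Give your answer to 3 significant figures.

N(t) = N₀·e^(rt) = 334 × e^(0.47×5) = 334 × e^2.35.
e^2.35 ≈ 10.486, so N ≈ 334 × 10.486 = 3502.18.

3500 plants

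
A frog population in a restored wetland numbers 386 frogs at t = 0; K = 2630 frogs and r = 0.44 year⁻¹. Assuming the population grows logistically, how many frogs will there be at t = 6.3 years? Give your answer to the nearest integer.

A = (K − N₀)/N₀ = (2630 − 386)/386 = 5.8135.
N(t) = K/(1 + A·e^(−rt)) = 2630/(1 + 5.8135×e^(−0.44×6.3)).
e^(−2.772) = 0.062537; denominator = 1 + 5.8135×0.062537 = 1.3636.
N = 2630/1.3636 = 1928.78.

1929 frogs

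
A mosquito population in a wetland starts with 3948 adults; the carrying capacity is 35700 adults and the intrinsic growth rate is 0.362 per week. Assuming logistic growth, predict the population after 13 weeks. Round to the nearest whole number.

33280 adults

A = (K − N₀)/N₀ = (35700 − 3948)/3948 = 8.0426.
N(t) = K/(1 + A·e^(−rt)) = 35700/(1 + 8.0426×e^(−0.362×13)).
e^(−4.706) = 0.0090409; denominator = 1 + 8.0426×0.0090409 = 1.0727.
N = 35700/1.0727 = 33280.1.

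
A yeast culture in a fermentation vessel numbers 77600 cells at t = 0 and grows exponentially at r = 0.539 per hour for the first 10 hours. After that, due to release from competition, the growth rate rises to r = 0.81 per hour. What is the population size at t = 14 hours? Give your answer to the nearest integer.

Phase 1: N(10) = 77600·e^(0.539×10) = 77600·e^5.39 = 1.701018×10^7.
Phase 2 runs for 14 − 10 = 4 hours at r = 0.81.
N(14) = 1.701018×10^7·e^(0.81×4) = 1.701018×10^7·e^3.24 = 4.343333×10^8.

434333272 cells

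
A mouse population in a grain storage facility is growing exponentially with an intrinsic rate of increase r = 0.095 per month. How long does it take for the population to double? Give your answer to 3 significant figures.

Doubling time t_d = ln(2)/r = 0.6931/0.095 = 7.2963.

7.30 months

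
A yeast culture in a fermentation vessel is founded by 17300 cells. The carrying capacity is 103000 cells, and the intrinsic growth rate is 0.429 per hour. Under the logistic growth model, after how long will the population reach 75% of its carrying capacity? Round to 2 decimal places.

6.29 hours

A = (K − N₀)/N₀ = (103000 − 17300)/17300 = 4.9538.
Solve 103000/(1 + 4.9538·e^(−0.429t)) = 77250: 1 + 4.9538·e^(−0.429t) = 1.3333, so e^(−0.429t) = 0.067289.
−0.429·t = ln(0.067289) = -2.6988, so t = 2.6988/0.429 = 6.2908.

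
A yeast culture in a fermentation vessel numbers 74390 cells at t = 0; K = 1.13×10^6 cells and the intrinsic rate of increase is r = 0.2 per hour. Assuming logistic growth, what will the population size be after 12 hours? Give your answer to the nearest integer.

A = (K − N₀)/N₀ = (1.13×10^6 − 74390)/74390 = 14.19.
N(t) = K/(1 + A·e^(−rt)) = 1.13×10^6/(1 + 14.19×e^(−0.2×12)).
e^(−2.4) = 0.090718; denominator = 1 + 14.19×0.090718 = 2.2873.
N = 1.13×10^6/2.2873 = 494031.

494031 cells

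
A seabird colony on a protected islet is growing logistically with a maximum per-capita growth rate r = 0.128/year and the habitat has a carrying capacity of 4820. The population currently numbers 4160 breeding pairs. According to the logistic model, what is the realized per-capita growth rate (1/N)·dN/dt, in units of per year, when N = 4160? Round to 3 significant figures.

(1/N)·dN/dt = r(1 − N/K) = 0.128 × (1 − 4160/4820).
= 0.128 × 0.13693 = 0.017527.

0.0175 per year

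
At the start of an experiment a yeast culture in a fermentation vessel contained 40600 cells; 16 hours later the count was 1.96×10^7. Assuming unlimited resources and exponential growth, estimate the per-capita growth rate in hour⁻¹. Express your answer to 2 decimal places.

From N(t) = N₀·e^(rt): e^(r·16) = 1.96×10^7/40600 = 482.76.
r·16 = ln(482.76) = 6.1795, so r = 6.1795/16 = 0.38622.

0.39 per hour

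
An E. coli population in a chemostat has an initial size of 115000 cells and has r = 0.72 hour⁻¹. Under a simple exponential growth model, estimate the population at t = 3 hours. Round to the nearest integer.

N(t) = N₀·e^(rt) = 115000 × e^(0.72×3) = 115000 × e^2.16.
e^2.16 ≈ 8.6711, so N ≈ 115000 × 8.6711 = 997181.

997181 cells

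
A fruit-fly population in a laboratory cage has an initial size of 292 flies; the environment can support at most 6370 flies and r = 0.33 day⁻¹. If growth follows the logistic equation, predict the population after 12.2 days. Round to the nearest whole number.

4645 flies

A = (K − N₀)/N₀ = (6370 − 292)/292 = 20.815.
N(t) = K/(1 + A·e^(−rt)) = 6370/(1 + 20.815×e^(−0.33×12.2)).
e^(−4.026) = 0.017846; denominator = 1 + 20.815×0.017846 = 1.3715.
N = 6370/1.3715 = 4644.7.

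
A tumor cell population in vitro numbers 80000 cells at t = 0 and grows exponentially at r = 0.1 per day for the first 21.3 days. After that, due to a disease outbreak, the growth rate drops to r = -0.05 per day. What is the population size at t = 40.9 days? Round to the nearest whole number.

252655 cells

Phase 1: N(21.3) = 80000·e^(0.1×21.3) = 80000·e^2.13 = 673189.
Phase 2 runs for 40.9 − 21.3 = 19.6 days at r = -0.05.
N(40.9) = 673189·e^(-0.05×19.6) = 673189·e^-0.98 = 252655.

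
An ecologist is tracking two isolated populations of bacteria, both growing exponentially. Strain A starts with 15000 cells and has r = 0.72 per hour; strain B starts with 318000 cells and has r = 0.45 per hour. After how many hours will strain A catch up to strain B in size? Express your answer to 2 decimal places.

11.31 hours

Set 15000·e^(0.72t) = 318000·e^(0.45t).
e^((0.72 − 0.45)t) = 318000/15000 → e^(0.27·t) = 21.2.
0.27·t = ln(21.2) = 3.054, so t = 3.054/0.27 = 11.311.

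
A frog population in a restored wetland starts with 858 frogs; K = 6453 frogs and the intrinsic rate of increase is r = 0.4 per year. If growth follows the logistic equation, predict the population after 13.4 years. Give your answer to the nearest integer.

6261 frogs

A = (K − N₀)/N₀ = (6453 − 858)/858 = 6.521.
N(t) = K/(1 + A·e^(−rt)) = 6453/(1 + 6.521×e^(−0.4×13.4)).
e^(−5.36) = 0.0047009; denominator = 1 + 6.521×0.0047009 = 1.0307.
N = 6453/1.0307 = 6261.07.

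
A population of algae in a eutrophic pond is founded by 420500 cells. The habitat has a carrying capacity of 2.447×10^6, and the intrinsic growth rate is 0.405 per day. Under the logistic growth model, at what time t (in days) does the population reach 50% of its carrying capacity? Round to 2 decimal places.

A = (K − N₀)/N₀ = (2.447×10^6 − 420500)/420500 = 4.8193.
Solve 2.447×10^6/(1 + 4.8193·e^(−0.405t)) = 1.2235×10^6: 1 + 4.8193·e^(−0.405t) = 2, so e^(−0.405t) = 0.207501.
−0.405·t = ln(0.207501) = -1.5726, so t = 1.5726/0.405 = 3.883.

3.88 days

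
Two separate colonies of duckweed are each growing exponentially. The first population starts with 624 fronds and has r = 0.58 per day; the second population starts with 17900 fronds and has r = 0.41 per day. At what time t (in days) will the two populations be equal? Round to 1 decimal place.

19.7 days

Set 624·e^(0.58t) = 17900·e^(0.41t).
e^((0.58 − 0.41)t) = 17900/624 → e^(0.17·t) = 28.686.
0.17·t = ln(28.686) = 3.3564, so t = 3.3564/0.17 = 19.744.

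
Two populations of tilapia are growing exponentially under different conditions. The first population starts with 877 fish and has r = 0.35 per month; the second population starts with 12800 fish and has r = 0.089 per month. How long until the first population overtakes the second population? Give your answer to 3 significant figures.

10.3 months

Set 877·e^(0.35t) = 12800·e^(0.089t).
e^((0.35 − 0.089)t) = 12800/877 → e^(0.261·t) = 14.595.
0.261·t = ln(14.595) = 2.6807, so t = 2.6807/0.261 = 10.271.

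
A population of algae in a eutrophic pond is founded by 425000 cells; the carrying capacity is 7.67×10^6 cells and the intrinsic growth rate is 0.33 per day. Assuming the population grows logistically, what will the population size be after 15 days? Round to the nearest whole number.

A = (K − N₀)/N₀ = (7.67×10^6 − 425000)/425000 = 17.047.
N(t) = K/(1 + A·e^(−rt)) = 7.67×10^6/(1 + 17.047×e^(−0.33×15)).
e^(−4.95) = 0.0070834; denominator = 1 + 17.047×0.0070834 = 1.1208.
N = 7.67×10^6/1.1208 = 6.843624×10^6.

6843624 cells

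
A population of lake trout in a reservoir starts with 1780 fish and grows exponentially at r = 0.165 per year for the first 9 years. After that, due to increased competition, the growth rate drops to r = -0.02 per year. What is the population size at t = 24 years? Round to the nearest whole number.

Phase 1: N(9) = 1780·e^(0.165×9) = 1780·e^1.485 = 7858.64.
Phase 2 runs for 24 − 9 = 15 years at r = -0.02.
N(24) = 7858.64·e^(-0.02×15) = 7858.64·e^-0.3 = 5821.82.

5822 fish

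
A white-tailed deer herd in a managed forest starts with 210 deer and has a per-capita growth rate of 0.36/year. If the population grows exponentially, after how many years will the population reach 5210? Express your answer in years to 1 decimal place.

8.9 years

Set N₀·e^(rt) = 5210: e^(0.36·t) = 5210/210 = 24.81.
0.36·t = ln(24.81) = 3.2112, so t = 3.2112/0.36 = 8.9201.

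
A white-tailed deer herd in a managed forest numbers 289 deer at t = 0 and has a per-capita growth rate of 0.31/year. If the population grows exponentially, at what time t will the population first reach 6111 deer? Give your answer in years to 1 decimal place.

Set N₀·e^(rt) = 6111: e^(0.31·t) = 6111/289 = 21.145.
0.31·t = ln(21.145) = 3.0514, so t = 3.0514/0.31 = 9.8433.

9.8 years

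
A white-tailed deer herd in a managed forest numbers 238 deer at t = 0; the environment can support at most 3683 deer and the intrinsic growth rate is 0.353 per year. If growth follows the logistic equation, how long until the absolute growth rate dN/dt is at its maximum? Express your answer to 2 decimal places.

7.57 years

Logistic growth is fastest at N = K/2 = 1841.5.
A = (K − N₀)/N₀ = 14.475. Set K/(1 + A·e^(−rt)) = K/2 → A·e^(−rt) = 1.
e^(−0.353t) = 1/14.475 = 0.0690856, so t = ln(14.475)/0.353 = 2.6724/0.353 = 7.5706.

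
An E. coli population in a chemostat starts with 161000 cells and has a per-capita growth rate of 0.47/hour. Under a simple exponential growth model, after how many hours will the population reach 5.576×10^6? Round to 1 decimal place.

Set N₀·e^(rt) = 5.576×10^6: e^(0.47·t) = 5.576×10^6/161000 = 34.634.
0.47·t = ln(34.634) = 3.5448, so t = 3.5448/0.47 = 7.5422.

7.5 hours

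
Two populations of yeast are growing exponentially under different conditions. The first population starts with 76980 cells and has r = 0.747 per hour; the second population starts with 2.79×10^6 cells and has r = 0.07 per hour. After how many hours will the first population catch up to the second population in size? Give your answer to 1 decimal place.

Set 76980·e^(0.747t) = 2.79×10^6·e^(0.07t).
e^((0.747 − 0.07)t) = 2.79×10^6/76980 → e^(0.677·t) = 36.243.
0.677·t = ln(36.243) = 3.5903, so t = 3.5903/0.677 = 5.3032.

5.3 hours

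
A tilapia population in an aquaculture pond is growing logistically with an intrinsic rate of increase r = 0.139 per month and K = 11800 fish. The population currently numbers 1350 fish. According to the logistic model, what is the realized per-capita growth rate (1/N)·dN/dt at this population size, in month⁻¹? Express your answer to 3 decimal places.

0.123 per month

(1/N)·dN/dt = r(1 − N/K) = 0.139 × (1 − 1350/11800).
= 0.139 × 0.88559 = 0.1231.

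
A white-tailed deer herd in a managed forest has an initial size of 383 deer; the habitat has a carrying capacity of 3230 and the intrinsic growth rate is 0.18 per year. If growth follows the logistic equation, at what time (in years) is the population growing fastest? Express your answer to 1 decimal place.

11.1 years

Logistic growth is fastest at N = K/2 = 1615.
A = (K − N₀)/N₀ = 7.4334. Set K/(1 + A·e^(−rt)) = K/2 → A·e^(−rt) = 1.
e^(−0.18t) = 1/7.4334 = 0.134528, so t = ln(7.4334)/0.18 = 2.006/0.18 = 11.144.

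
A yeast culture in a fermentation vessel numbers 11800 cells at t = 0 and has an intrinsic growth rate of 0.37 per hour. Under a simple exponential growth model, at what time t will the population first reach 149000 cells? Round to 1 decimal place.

6.9 hours

Set N₀·e^(rt) = 149000: e^(0.37·t) = 149000/11800 = 12.627.
0.37·t = ln(12.627) = 2.5358, so t = 2.5358/0.37 = 6.8536.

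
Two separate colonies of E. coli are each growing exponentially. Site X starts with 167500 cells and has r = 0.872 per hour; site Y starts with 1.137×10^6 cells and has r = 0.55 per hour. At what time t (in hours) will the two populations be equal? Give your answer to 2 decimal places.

Set 167500·e^(0.872t) = 1.137×10^6·e^(0.55t).
e^((0.872 − 0.55)t) = 1.137×10^6/167500 → e^(0.322·t) = 6.7881.
0.322·t = ln(6.7881) = 1.9152, so t = 1.9152/0.322 = 5.9477.

5.95 hours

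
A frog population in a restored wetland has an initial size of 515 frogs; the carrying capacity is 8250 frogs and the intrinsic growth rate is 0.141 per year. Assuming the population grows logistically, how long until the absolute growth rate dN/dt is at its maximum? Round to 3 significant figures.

19.2 years

Logistic growth is fastest at N = K/2 = 4125.
A = (K − N₀)/N₀ = 15.019. Set K/(1 + A·e^(−rt)) = K/2 → A·e^(−rt) = 1.
e^(−0.141t) = 1/15.019 = 0.0665805, so t = ln(15.019)/0.141 = 2.7093/0.141 = 19.215.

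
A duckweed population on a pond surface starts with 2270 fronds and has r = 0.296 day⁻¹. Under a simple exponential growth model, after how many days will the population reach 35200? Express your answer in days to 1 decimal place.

Set N₀·e^(rt) = 35200: e^(0.296·t) = 35200/2270 = 15.507.
0.296·t = ln(15.507) = 2.7413, so t = 2.7413/0.296 = 9.261.

9.3 days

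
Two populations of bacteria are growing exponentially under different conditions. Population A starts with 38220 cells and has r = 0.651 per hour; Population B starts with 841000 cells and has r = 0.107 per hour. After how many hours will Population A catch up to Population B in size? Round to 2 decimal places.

Set 38220·e^(0.651t) = 841000·e^(0.107t).
e^((0.651 − 0.107)t) = 841000/38220 → e^(0.544·t) = 22.004.
0.544·t = ln(22.004) = 3.0912, so t = 3.0912/0.544 = 5.6824.

5.68 hours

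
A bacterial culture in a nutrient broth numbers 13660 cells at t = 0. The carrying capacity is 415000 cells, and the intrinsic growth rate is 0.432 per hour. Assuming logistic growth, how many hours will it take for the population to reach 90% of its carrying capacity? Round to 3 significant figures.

12.9 hours

A = (K − N₀)/N₀ = (415000 − 13660)/13660 = 29.381.
Solve 415000/(1 + 29.381·e^(−0.432t)) = 373500: 1 + 29.381·e^(−0.432t) = 1.1111, so e^(−0.432t) = 0.00378178.
−0.432·t = ln(0.00378178) = -5.5776, so t = 5.5776/0.432 = 12.911.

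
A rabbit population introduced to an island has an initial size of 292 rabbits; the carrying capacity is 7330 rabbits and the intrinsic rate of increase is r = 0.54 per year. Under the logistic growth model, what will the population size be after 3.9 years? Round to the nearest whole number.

A = (K − N₀)/N₀ = (7330 − 292)/292 = 24.103.
N(t) = K/(1 + A·e^(−rt)) = 7330/(1 + 24.103×e^(−0.54×3.9)).
e^(−2.106) = 0.12172; denominator = 1 + 24.103×0.12172 = 3.9339.
N = 7330/3.9339 = 1863.3.

1863 rabbits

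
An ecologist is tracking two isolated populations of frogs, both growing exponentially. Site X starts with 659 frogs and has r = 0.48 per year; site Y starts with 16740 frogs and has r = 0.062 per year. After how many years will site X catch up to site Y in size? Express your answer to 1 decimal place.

7.7 years

Set 659·e^(0.48t) = 16740·e^(0.062t).
e^((0.48 − 0.062)t) = 16740/659 → e^(0.418·t) = 25.402.
0.418·t = ln(25.402) = 3.2348, so t = 3.2348/0.418 = 7.7388.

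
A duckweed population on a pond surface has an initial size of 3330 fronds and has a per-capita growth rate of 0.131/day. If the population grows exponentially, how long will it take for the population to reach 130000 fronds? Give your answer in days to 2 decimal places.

27.97 days

Set N₀·e^(rt) = 130000: e^(0.131·t) = 130000/3330 = 39.039.
0.131·t = ln(39.039) = 3.6646, so t = 3.6646/0.131 = 27.974.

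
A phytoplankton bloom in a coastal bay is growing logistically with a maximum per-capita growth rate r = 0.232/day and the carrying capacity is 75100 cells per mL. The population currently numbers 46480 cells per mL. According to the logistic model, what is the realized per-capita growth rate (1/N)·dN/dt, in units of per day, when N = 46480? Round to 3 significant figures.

0.0884 per day

(1/N)·dN/dt = r(1 − N/K) = 0.232 × (1 − 46480/75100).
= 0.232 × 0.38109 = 0.088413.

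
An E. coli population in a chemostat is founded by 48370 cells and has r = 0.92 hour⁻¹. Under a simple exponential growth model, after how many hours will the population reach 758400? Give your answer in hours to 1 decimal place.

Set N₀·e^(rt) = 758400: e^(0.92·t) = 758400/48370 = 15.679.
0.92·t = ln(15.679) = 2.7523, so t = 2.7523/0.92 = 2.9917.

3.0 hours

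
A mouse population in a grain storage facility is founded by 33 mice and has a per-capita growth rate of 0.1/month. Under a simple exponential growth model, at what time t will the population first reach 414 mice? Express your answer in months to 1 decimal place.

25.3 months

Set N₀·e^(rt) = 414: e^(0.1·t) = 414/33 = 12.545.
0.1·t = ln(12.545) = 2.5294, so t = 2.5294/0.1 = 25.294.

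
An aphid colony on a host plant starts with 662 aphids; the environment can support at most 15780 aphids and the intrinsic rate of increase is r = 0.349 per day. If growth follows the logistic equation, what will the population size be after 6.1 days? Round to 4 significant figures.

A = (K − N₀)/N₀ = (15780 − 662)/662 = 22.837.
N(t) = K/(1 + A·e^(−rt)) = 15780/(1 + 22.837×e^(−0.349×6.1)).
e^(−2.129) = 0.11897; denominator = 1 + 22.837×0.11897 = 3.7169.
N = 15780/3.7169 = 4245.52.

4246 aphids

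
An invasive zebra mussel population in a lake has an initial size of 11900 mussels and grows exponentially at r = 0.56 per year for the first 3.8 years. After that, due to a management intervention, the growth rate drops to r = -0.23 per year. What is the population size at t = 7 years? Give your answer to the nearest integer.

Phase 1: N(3.8) = 11900·e^(0.56×3.8) = 11900·e^2.128 = 99936.8.
Phase 2 runs for 7 − 3.8 = 3.2 years at r = -0.23.
N(7) = 99936.8·e^(-0.23×3.2) = 99936.8·e^-0.736 = 47872.4.

47872 mussels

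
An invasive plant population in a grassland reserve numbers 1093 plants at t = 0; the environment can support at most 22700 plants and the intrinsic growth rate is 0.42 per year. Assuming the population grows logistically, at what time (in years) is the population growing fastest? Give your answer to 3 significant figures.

Logistic growth is fastest at N = K/2 = 11350.
A = (K − N₀)/N₀ = 19.769. Set K/(1 + A·e^(−rt)) = K/2 → A·e^(−rt) = 1.
e^(−0.42t) = 1/19.769 = 0.0505855, so t = ln(19.769)/0.42 = 2.9841/0.42 = 7.105.

7.10 years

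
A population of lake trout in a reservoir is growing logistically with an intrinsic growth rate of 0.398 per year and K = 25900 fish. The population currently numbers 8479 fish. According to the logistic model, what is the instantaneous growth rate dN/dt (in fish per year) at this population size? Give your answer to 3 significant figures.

2270 fish per year

dN/dt = rN(1 − N/K) = 0.398 × 8479 × (1 − 8479/25900).
1 − 8479/25900 = 0.67263; dN/dt = 0.398 × 8479 × 0.67263 = 2269.9.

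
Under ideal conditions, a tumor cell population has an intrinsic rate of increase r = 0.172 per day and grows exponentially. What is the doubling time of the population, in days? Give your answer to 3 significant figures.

Doubling time t_d = ln(2)/r = 0.6931/0.172 = 4.0299.

4.03 days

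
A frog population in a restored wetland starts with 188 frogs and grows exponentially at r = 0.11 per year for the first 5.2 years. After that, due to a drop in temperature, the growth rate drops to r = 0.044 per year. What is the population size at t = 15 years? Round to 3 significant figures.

513 frogs

Phase 1: N(5.2) = 188·e^(0.11×5.2) = 188·e^0.572 = 333.1.
Phase 2 runs for 15 − 5.2 = 9.8 years at r = 0.044.
N(15) = 333.1·e^(0.044×9.8) = 333.1·e^0.4312 = 512.675.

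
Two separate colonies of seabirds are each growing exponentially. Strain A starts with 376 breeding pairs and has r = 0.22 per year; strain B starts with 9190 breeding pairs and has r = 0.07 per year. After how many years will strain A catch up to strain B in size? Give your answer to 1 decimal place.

21.3 years

Set 376·e^(0.22t) = 9190·e^(0.07t).
e^((0.22 − 0.07)t) = 9190/376 → e^(0.15·t) = 24.441.
0.15·t = ln(24.441) = 3.1963, so t = 3.1963/0.15 = 21.309.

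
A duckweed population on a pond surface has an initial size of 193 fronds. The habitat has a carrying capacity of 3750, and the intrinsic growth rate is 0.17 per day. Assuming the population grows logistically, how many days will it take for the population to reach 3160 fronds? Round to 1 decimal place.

A = (K − N₀)/N₀ = (3750 − 193)/193 = 18.43.
Solve 3750/(1 + 18.43·e^(−0.17t)) = 3160: 1 + 18.43·e^(−0.17t) = 1.1867, so e^(−0.17t) = 0.0101307.
−0.17·t = ln(0.0101307) = -4.5922, so t = 4.5922/0.17 = 27.013.

27.0 days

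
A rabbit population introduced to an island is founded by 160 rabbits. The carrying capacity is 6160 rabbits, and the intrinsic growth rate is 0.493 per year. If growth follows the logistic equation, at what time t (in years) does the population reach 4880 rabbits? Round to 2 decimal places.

10.07 years

A = (K − N₀)/N₀ = (6160 − 160)/160 = 37.5.
Solve 6160/(1 + 37.5·e^(−0.493t)) = 4880: 1 + 37.5·e^(−0.493t) = 1.2623, so e^(−0.493t) = 0.00699454.
−0.493·t = ln(0.00699454) = -4.9626, so t = 4.9626/0.493 = 10.066.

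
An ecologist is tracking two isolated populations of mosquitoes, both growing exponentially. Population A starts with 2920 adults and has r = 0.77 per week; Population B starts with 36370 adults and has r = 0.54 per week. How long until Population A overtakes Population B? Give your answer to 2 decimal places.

Set 2920·e^(0.77t) = 36370·e^(0.54t).
e^((0.77 − 0.54)t) = 36370/2920 → e^(0.23·t) = 12.455.
0.23·t = ln(12.455) = 2.5222, so t = 2.5222/0.23 = 10.966.

10.97 weeks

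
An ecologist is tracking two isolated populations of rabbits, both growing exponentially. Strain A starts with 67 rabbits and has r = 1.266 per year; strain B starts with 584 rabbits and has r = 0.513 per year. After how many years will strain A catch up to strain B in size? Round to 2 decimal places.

2.88 years

Set 67·e^(1.266t) = 584·e^(0.513t).
e^((1.266 − 0.513)t) = 584/67 → e^(0.753·t) = 8.7164.
0.753·t = ln(8.7164) = 2.1652, so t = 2.1652/0.753 = 2.8754.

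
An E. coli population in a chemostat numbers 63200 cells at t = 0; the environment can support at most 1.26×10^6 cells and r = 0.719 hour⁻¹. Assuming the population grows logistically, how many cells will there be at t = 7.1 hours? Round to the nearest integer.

A = (K − N₀)/N₀ = (1.26×10^6 − 63200)/63200 = 18.937.
N(t) = K/(1 + A·e^(−rt)) = 1.26×10^6/(1 + 18.937×e^(−0.719×7.1)).
e^(−5.105) = 0.0060669; denominator = 1 + 18.937×0.0060669 = 1.1149.
N = 1.26×10^6/1.1149 = 1.130158×10^6.

1130158 cells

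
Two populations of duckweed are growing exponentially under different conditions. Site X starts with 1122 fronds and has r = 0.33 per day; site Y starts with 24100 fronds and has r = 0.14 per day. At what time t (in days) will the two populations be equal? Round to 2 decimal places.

16.14 days

Set 1122·e^(0.33t) = 24100·e^(0.14t).
e^((0.33 − 0.14)t) = 24100/1122 → e^(0.19·t) = 21.48.
0.19·t = ln(21.48) = 3.0671, so t = 3.0671/0.19 = 16.143.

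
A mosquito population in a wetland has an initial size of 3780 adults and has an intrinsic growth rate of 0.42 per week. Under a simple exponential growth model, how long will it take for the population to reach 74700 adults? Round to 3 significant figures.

7.10 weeks

Set N₀·e^(rt) = 74700: e^(0.42·t) = 74700/3780 = 19.762.
0.42·t = ln(19.762) = 2.9838, so t = 2.9838/0.42 = 7.1042.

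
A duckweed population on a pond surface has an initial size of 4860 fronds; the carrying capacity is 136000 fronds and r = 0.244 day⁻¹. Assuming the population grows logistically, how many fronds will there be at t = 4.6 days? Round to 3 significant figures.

13900 fronds

A = (K − N₀)/N₀ = (136000 − 4860)/4860 = 26.984.
N(t) = K/(1 + A·e^(−rt)) = 136000/(1 + 26.984×e^(−0.244×4.6)).
e^(−1.122) = 0.3255; denominator = 1 + 26.984×0.3255 = 9.7831.
N = 136000/9.7831 = 13901.6.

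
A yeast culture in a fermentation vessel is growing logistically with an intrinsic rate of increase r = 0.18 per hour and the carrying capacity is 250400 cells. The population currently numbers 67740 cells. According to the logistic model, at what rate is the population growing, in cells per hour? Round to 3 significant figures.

dN/dt = rN(1 − N/K) = 0.18 × 67740 × (1 − 67740/250400).
1 − 67740/250400 = 0.72947; dN/dt = 0.18 × 67740 × 0.72947 = 8894.6.

8890 cells per hour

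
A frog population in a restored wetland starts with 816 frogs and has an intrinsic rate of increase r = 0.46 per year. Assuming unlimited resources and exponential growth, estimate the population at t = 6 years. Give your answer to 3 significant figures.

12900 frogs

N(t) = N₀·e^(rt) = 816 × e^(0.46×6) = 816 × e^2.76.
e^2.76 ≈ 15.8, so N ≈ 816 × 15.8 = 12892.7.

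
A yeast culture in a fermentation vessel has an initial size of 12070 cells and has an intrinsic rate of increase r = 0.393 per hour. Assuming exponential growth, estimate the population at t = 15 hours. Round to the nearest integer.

4384027 cells

N(t) = N₀·e^(rt) = 12070 × e^(0.393×15) = 12070 × e^5.895.
e^5.895 ≈ 363.22, so N ≈ 12070 × 363.22 = 4.384027×10^6.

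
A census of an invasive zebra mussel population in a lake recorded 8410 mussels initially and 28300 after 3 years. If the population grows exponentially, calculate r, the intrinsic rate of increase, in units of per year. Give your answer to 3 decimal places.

From N(t) = N₀·e^(rt): e^(r·3) = 28300/8410 = 3.365.
r·3 = ln(3.365) = 1.2134, so r = 1.2134/3 = 0.40448.

0.404 per year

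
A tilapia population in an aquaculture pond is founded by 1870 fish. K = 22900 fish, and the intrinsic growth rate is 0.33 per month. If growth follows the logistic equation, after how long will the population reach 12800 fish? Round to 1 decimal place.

8.1 months

A = (K − N₀)/N₀ = (22900 − 1870)/1870 = 11.246.
Solve 22900/(1 + 11.246·e^(−0.33t)) = 12800: 1 + 11.246·e^(−0.33t) = 1.7891, so e^(−0.33t) = 0.0701639.
−0.33·t = ln(0.0701639) = -2.6569, so t = 2.6569/0.33 = 8.0513.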